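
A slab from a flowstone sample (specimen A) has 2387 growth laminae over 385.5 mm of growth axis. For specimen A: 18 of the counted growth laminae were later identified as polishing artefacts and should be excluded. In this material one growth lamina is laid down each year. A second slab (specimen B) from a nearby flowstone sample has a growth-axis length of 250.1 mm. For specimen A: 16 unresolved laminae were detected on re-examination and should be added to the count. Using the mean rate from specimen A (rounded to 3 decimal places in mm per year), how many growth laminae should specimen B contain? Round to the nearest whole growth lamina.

Specimen A: after corrections the count is 2387 − 18 + 16 = 2385 growth laminae.
A: 385.5 mm over 2385 years gives 385.5 / 2385 ≈ 0.162 mm/yr.
B spans 250.1 / 0.162 = 1543.83 years ≈ 1544 growth laminae.

1544 growth laminae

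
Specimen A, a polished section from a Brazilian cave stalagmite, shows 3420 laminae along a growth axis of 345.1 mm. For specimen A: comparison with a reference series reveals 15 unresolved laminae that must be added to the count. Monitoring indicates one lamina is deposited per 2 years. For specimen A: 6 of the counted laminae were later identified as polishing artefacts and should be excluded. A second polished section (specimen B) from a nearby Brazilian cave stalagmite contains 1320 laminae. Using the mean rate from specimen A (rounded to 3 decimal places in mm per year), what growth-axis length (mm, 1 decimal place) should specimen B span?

Specimen A: adjusted count: 3420 − 6 + 15 = 3429 laminae.
Specimen A: at 2 years per lamina, 3429 × 2 = 6858 years.
A: 345.1 mm over 6858 years gives 345.1 / 6858 ≈ 0.050 mm/year.
Specimen B: at 2 years per lamina, 1320 × 2 = 2640 years. B's length ≈ 0.050 × 2640 = 132.0 mm.

132.0 mm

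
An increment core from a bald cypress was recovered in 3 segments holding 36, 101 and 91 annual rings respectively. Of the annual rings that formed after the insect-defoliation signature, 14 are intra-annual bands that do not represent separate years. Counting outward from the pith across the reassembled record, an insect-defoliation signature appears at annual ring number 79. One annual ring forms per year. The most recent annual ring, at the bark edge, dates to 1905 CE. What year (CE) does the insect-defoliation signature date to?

Total annual rings = 36 + 101 + 91 = 228.
228 − 79 = 149 annual rings lie beyond the insect-defoliation signature toward the bark edge.
149 − 14 false = 135 true annual rings after the insect-defoliation signature.
1905 − 135 = 1770 CE.

1770 CE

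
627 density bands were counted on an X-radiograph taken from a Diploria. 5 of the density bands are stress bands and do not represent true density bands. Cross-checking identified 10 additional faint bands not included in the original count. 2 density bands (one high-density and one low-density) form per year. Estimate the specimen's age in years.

Adjusted count: 627 − 5 + 10 = 632 density bands.
Dividing by 2 density bands per year: 632 / 2 = 316 years.

316 years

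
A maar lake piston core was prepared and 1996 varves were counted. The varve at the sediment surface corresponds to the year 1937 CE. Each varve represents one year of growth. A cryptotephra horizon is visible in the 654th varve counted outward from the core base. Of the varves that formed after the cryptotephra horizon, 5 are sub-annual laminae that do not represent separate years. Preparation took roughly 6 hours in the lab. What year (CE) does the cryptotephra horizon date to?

Between varve 654 and the sediment surface there are 1996 − 654 = 1342 varves.
Excluding 5 false varves: 1342 − 5 = 1337.
The varve at the sediment surface is 1937 CE, so the cryptotephra horizon dates to 1937 − 1337 = 600 CE.

600 CE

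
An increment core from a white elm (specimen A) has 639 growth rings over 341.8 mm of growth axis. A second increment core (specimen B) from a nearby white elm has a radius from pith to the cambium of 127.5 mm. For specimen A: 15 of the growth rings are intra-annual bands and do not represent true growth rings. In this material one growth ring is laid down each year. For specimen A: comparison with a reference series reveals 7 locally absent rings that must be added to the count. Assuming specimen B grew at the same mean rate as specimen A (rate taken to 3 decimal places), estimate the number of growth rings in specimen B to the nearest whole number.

235 growth rings

Specimen A: after corrections the count is 639 − 15 + 7 = 631 growth rings.
A: Mean rate = 341.8 mm / 631 years ≈ 0.542 mm per year.
For B, 127.5 / 0.542 = 235.24 years ≈ 235 growth rings.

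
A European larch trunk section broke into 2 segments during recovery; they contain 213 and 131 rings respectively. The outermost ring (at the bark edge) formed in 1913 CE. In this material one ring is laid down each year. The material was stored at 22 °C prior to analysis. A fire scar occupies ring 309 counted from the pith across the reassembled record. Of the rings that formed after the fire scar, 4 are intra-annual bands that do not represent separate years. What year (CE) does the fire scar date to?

Total rings = 213 + 131 = 344.
344 − 309 = 35 rings lie beyond the fire scar toward the bark edge.
35 − 4 false = 31 true rings after the fire scar.
Counting back 31 years from 1913 CE places the fire scar in 1913 − 31 = 1882 CE.

1882 CE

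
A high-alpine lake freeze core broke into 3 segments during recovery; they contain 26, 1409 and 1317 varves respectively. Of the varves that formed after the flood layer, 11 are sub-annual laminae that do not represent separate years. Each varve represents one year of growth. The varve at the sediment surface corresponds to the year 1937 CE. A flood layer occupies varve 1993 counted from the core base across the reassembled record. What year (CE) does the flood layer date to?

Total varves = 26 + 1409 + 1317 = 2752.
2752 − 1993 = 759 varves lie beyond the flood layer toward the sediment surface.
Excluding 11 false varves: 759 − 11 = 748.
1937 − 748 = 1189 CE.

1189 CE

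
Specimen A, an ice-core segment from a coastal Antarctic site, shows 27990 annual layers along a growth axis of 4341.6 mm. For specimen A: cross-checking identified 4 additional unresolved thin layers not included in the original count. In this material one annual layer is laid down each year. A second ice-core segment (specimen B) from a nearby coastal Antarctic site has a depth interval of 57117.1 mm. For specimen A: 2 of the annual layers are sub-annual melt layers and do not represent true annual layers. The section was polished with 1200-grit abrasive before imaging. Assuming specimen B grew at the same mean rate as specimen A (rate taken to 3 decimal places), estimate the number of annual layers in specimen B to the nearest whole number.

Specimen A: true annual layer count = 27990 − 2 + 4 = 27992.
A: Extension rate ≈ 4341.6 / 27992 = 0.155 mm/yr.
B spans 57117.1 / 0.155 = 368497.42 years ≈ 368497 annual layers.

368497 annual layers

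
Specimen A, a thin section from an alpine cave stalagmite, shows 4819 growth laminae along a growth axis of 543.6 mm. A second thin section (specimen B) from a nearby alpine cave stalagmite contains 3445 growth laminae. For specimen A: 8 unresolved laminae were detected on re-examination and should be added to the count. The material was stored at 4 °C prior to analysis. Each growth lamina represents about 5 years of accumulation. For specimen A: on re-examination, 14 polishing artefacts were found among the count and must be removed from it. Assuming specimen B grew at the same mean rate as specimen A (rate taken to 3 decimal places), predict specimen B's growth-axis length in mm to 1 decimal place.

396.2 mm

Specimen A: true growth lamina count = 4819 − 14 + 8 = 4813.
Specimen A: multiplying by 5 years per growth lamina: 4813 × 5 = 24065 years.
A: 543.6 mm over 24065 years gives 543.6 / 24065 ≈ 0.023 mm/yr.
Specimen B: at 5 years per growth lamina, 3445 × 5 = 17225 years. For B, 0.023 mm/year × 17225 years = 396.2 mm.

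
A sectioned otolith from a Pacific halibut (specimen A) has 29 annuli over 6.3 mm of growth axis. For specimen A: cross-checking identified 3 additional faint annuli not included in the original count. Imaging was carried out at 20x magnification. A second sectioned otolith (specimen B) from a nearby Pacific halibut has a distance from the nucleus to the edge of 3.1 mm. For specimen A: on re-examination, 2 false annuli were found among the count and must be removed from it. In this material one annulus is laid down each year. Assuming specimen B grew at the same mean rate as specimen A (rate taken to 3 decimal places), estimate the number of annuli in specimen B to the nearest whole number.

15 annuli

Specimen A: adjusted count: 29 − 2 + 3 = 30 annuli.
A: 6.3 mm over 30 years gives 6.3 / 30 ≈ 0.210 mm per year.
Specimen B: 3.1 mm / 0.210 mm per year = 14.76 years ≈ 15 annuli.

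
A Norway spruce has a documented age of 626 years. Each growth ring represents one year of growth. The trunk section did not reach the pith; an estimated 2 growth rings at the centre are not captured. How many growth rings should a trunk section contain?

Expected growth rings over 626 years: 626.
Subtracting the 2 growth rings not captured gives 626 − 2 = 624 growth rings in the record.

624 growth rings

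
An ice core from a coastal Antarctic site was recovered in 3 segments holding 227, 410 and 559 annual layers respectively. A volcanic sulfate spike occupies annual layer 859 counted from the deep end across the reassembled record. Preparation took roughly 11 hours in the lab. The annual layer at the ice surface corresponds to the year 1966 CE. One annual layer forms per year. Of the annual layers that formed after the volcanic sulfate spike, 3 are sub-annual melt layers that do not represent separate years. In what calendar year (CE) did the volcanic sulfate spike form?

1632 CE

Total annual layers = 227 + 410 + 559 = 1196.
The volcanic sulfate spike sits at annual layer 859 from the deep end, so 1196 − 859 = 337 annual layers formed after it.
337 − 3 false = 334 true annual layers after the volcanic sulfate spike.
1966 − 334 = 1632 CE.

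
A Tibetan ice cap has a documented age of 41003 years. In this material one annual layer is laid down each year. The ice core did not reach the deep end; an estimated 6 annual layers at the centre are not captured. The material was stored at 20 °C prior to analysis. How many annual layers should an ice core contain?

40997 annual layers

At one annual layer per year, 41003 years correspond to 41003 annual layers.
41003 − 6 missed = 40997 annual layers expected in the prepared section.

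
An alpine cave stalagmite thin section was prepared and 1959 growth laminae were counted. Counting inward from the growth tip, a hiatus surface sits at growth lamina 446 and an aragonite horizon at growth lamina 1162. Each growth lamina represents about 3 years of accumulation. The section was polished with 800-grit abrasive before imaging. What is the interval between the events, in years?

1162 − 446 = 716 growth laminae lie between the two events.
716 growth laminae at 3 years each span 716 × 3 = 2148 years.

2148 yr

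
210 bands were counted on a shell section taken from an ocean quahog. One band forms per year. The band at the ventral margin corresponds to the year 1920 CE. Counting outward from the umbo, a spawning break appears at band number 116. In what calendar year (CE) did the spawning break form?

210 − 116 = 94 bands lie beyond the spawning break toward the ventral margin.
Counting back 94 years from 1920 CE places the spawning break in 1920 − 94 = 1826 CE.

1826 CE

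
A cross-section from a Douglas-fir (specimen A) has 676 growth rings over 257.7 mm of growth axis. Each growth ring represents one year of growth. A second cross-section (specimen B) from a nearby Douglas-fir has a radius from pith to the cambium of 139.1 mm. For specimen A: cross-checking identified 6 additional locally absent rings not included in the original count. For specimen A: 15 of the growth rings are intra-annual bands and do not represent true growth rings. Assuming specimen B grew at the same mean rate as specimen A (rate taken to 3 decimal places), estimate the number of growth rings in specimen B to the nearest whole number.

Specimen A: correcting the raw count gives 676 − 15 + 6 = 667 true growth rings.
A: Mean rate = 257.7 mm / 667 years ≈ 0.386 mm/yr.
Specimen B: 139.1 mm / 0.386 mm per year = 360.36 years ≈ 360 growth rings.

360 growth rings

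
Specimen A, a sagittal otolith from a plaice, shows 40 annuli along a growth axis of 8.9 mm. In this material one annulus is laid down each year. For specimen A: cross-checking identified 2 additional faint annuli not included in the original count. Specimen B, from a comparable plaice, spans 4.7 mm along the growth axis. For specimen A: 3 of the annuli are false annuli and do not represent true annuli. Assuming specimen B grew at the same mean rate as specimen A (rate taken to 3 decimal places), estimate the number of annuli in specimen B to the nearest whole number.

Specimen A: adjusted count: 40 − 3 + 2 = 39 annuli.
A: Mean rate = 8.9 mm / 39 years ≈ 0.228 mm per year.
Specimen B: 4.7 mm / 0.228 mm per year = 20.61 years ≈ 21 annuli.

21 annuli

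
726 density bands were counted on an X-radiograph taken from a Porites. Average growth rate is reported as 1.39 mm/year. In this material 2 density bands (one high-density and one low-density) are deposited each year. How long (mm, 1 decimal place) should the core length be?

504.6 mm

Dividing by 2 density bands per year: 726 / 2 = 363 years.
Predicted length = 1.39 mm/year × 363 years = 504.6 mm.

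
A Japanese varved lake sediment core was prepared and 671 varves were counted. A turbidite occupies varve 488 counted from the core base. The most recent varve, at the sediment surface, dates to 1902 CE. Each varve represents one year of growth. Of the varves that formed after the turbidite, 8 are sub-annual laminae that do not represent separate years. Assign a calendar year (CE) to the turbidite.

1727 CE

The turbidite sits at varve 488 from the core base, so 671 − 488 = 183 varves formed after it.
183 − 8 false = 175 true varves after the turbidite.
Counting back 175 years from 1902 CE places the turbidite in 1902 − 175 = 1727 CE.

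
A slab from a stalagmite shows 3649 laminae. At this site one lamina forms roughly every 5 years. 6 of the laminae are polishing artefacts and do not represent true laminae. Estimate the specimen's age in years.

18215 years

True lamina count = 3649 − 6 = 3643.
3643 laminae at 5 years each span 3643 × 5 = 18215 years.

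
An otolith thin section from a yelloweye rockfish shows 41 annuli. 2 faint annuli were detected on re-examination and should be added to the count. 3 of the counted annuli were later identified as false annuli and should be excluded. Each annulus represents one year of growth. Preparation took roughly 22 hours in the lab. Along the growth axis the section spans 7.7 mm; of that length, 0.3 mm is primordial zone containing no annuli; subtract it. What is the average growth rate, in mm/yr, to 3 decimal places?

0.185 mm/yr

After corrections the count is 41 − 3 + 2 = 40 annuli.
Net length = 7.7 − 0.3 = 7.4 mm.
7.4 mm over 40 years gives 7.4 / 40 ≈ 0.185 mm/yr.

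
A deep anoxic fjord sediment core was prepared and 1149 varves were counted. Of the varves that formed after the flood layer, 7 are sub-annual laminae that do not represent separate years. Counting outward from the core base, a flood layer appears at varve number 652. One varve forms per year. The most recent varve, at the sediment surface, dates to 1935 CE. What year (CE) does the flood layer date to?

The flood layer sits at varve 652 from the core base, so 1149 − 652 = 497 varves formed after it.
497 − 7 false = 490 true varves after the flood layer.
1935 − 490 = 1445 CE.

1445 CE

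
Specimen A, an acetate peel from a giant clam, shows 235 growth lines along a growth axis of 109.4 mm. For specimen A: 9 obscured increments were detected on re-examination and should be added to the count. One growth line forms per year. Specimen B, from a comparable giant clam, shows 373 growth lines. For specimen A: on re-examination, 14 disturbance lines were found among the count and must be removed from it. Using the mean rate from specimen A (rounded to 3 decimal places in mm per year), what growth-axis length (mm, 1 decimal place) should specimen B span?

177.5 mm

Specimen A: adjusted count: 235 − 14 + 9 = 230 growth lines.
A: 109.4 mm over 230 years gives 109.4 / 230 ≈ 0.476 mm/year.
B's length ≈ 0.476 × 373 = 177.5 mm.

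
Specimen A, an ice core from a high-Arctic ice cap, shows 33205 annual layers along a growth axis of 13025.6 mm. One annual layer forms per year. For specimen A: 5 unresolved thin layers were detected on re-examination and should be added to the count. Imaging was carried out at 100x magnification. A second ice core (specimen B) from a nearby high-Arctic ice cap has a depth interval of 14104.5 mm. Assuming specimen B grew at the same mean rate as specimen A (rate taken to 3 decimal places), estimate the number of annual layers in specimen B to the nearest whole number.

Specimen A: adjusted count: 33205 + 5 = 33210 annual layers.
A: Mean rate = 13025.6 mm / 33210 years ≈ 0.392 mm per year.
B spans 14104.5 / 0.392 = 35980.87 years ≈ 35981 annual layers.

35981 annual layers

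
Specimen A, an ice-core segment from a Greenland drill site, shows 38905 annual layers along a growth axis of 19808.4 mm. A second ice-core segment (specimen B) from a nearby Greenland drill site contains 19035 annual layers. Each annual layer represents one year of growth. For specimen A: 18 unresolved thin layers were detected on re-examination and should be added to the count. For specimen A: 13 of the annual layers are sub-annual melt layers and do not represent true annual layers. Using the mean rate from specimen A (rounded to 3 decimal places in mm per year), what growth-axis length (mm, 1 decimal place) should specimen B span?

Specimen A: adjusted count: 38905 − 13 + 18 = 38910 annual layers.
A: Extension rate ≈ 19808.4 / 38910 = 0.509 mm/yr.
Length of B = 0.509 × 19035 = 9688.8 mm.

9688.8 mm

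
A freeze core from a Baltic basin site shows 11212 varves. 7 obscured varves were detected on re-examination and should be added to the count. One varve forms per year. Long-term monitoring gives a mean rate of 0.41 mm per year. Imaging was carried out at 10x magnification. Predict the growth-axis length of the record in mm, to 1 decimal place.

After corrections the count is 11212 + 7 = 11219 varves.
11219 years at 0.41 mm/year gives 0.41 × 11219 = 4599.8 mm.

4599.8 mm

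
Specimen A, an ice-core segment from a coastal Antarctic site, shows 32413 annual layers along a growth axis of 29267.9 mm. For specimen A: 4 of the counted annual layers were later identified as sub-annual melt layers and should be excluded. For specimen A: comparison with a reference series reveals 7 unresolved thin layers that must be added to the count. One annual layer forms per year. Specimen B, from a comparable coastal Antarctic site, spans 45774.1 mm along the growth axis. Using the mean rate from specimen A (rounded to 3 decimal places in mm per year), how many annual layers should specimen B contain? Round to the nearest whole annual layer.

50691 annual layers

Specimen A: true annual layer count = 32413 − 4 + 7 = 32416.
A: 29267.9 mm over 32416 years gives 29267.9 / 32416 ≈ 0.903 mm per year.
Specimen B: 45774.1 mm / 0.903 mm per year = 50691.14 years ≈ 50691 annual layers.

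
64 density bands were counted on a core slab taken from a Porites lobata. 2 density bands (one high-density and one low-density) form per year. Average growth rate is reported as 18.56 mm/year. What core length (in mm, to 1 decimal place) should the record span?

593.9 mm

64 density bands at 2 per year is 64 / 2 = 32 years.
Length ≈ 18.56 × 32 = 593.9 mm.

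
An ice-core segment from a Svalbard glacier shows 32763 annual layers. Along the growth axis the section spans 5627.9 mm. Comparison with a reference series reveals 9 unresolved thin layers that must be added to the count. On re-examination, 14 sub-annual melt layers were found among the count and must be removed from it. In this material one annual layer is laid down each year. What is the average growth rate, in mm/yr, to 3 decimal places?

0.172 mm/yr

After corrections the count is 32763 − 14 + 9 = 32758 annual layers.
Mean rate = 5627.9 mm / 32758 years ≈ 0.172 mm/yr.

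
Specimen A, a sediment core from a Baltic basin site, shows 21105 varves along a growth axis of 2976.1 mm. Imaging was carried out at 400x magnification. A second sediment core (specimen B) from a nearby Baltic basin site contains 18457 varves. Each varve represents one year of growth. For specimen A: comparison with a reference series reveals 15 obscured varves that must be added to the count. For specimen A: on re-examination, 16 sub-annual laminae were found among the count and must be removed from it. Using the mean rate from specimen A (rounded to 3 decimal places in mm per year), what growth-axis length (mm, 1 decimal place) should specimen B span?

Specimen A: after corrections the count is 21105 − 16 + 15 = 21104 varves.
A: 2976.1 mm over 21104 years gives 2976.1 / 21104 ≈ 0.141 mm/yr.
Length of B = 0.141 × 18457 = 2602.4 mm.

2602.4 mm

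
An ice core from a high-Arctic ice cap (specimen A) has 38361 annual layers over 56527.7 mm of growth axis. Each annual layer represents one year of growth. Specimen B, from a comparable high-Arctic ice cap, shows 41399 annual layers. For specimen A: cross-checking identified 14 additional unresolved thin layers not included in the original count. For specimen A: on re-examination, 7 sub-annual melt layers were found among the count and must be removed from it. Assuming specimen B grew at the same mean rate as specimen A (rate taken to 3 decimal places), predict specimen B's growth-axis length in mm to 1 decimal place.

60980.7 mm

Specimen A: adjusted count: 38361 − 7 + 14 = 38368 annual layers.
A: Mean rate = 56527.7 mm / 38368 years ≈ 1.473 mm per year.
Length of B = 1.473 × 41399 = 60980.7 mm.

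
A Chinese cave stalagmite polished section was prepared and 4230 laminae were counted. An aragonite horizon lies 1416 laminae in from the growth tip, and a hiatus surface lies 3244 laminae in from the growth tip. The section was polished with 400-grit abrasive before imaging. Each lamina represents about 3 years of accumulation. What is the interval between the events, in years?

3244 − 1416 = 1828 laminae lie between the two events.
1828 laminae at 3 years each span 1828 × 3 = 5484 years.

5484 yr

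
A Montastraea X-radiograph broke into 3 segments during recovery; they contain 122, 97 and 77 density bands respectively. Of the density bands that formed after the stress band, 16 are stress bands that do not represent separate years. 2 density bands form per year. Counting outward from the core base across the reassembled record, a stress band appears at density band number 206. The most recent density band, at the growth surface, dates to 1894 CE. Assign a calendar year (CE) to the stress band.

1857 CE

Total density bands = 122 + 97 + 77 = 296.
Between density band 206 and the growth surface there are 296 − 206 = 90 density bands.
Removing the 16 false density bands leaves 90 − 16 = 74 true density bands beyond the stress band.
With 2 density bands per year, 74 / 2 = 37 years.
Counting back 37 years from 1894 CE places the stress band in 1894 − 37 = 1857 CE.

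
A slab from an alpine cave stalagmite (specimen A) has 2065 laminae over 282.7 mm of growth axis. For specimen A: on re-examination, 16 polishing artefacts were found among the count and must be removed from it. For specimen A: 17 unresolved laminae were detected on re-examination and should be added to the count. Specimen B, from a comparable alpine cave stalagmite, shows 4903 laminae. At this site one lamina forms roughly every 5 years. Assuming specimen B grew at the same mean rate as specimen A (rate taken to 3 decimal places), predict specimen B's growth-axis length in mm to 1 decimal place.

661.9 mm

Specimen A: true lamina count = 2065 − 16 + 17 = 2066.
Specimen A: 2066 laminae at 5 years each span 2066 × 5 = 10330 years.
A: 282.7 mm over 10330 years gives 282.7 / 10330 ≈ 0.027 mm/yr.
Specimen B: multiplying by 5 years per lamina: 4903 × 5 = 24515 years. For B, 0.027 mm/year × 24515 years = 661.9 mm.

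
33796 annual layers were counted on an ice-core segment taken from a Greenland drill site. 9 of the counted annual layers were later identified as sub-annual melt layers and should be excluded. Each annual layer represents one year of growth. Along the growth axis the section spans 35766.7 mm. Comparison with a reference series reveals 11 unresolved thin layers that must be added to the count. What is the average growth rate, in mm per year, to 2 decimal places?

1.06 mm per year

After corrections the count is 33796 − 9 + 11 = 33798 annual layers.
35766.7 mm over 33798 years gives 35766.7 / 33798 ≈ 1.06 mm per year.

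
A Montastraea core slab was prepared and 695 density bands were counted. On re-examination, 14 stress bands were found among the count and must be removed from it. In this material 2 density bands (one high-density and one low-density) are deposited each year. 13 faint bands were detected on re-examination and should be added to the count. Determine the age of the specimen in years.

347 years

Correcting the raw count gives 695 − 14 + 13 = 694 true density bands.
694 density bands at 2 per year is 694 / 2 = 347 years.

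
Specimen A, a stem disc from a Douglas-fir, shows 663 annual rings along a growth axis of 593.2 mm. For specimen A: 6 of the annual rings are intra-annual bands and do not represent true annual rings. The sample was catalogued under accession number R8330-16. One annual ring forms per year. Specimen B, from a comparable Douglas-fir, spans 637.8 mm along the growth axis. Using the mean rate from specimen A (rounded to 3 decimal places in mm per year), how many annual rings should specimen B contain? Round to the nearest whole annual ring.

706 annual rings

Specimen A: correcting the raw count gives 663 − 6 = 657 true annual rings.
A: 593.2 mm over 657 years gives 593.2 / 657 ≈ 0.903 mm/year.
Specimen B: 637.8 mm / 0.903 mm per year = 706.31 years ≈ 706 annual rings.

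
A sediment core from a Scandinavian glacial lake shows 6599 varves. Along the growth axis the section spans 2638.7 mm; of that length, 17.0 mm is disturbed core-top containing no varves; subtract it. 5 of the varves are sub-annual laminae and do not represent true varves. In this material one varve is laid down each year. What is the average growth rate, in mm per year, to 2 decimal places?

Adjusted count: 6599 − 5 = 6594 varves.
The growth record spans 2638.7 − 17.0 = 2621.7 mm.
Extension rate ≈ 2621.7 / 6594 = 0.40 mm per year.

0.40 mm per year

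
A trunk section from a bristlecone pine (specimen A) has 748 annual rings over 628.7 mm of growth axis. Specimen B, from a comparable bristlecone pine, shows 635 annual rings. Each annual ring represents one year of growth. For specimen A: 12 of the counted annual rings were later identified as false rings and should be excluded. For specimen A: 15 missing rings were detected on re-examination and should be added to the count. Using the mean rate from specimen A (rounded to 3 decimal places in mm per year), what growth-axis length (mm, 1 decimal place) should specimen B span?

531.5 mm

Specimen A: adjusted count: 748 − 12 + 15 = 751 annual rings.
A: 628.7 mm over 751 years gives 628.7 / 751 ≈ 0.837 mm/year.
Length of B = 0.837 × 635 = 531.5 mm.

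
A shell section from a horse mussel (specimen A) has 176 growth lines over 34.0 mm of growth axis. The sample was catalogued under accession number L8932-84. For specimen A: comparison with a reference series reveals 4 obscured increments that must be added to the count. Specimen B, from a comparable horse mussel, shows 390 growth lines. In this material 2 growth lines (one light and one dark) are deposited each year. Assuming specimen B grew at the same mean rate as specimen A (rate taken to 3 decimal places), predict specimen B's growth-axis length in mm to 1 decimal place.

73.7 mm

Specimen A: correcting the raw count gives 176 + 4 = 180 true growth lines.
Specimen A: with 2 growth lines per year, 180 / 2 = 90 years.
A: Extension rate ≈ 34.0 / 90 = 0.378 mm/year.
Specimen B: 390 growth lines at 2 per year is 390 / 2 = 195 years. Length of B = 0.378 × 195 = 73.7 mm.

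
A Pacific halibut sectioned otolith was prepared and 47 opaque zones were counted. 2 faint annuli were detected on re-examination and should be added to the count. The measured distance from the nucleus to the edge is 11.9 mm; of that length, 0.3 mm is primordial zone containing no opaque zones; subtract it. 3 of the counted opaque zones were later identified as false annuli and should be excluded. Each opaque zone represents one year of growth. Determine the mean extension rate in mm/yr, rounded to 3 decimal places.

True opaque zone count = 47 − 3 + 2 = 46.
The growth record spans 11.9 − 0.3 = 11.6 mm.
Extension rate ≈ 11.6 / 46 = 0.252 mm/yr.

0.252 mm/yr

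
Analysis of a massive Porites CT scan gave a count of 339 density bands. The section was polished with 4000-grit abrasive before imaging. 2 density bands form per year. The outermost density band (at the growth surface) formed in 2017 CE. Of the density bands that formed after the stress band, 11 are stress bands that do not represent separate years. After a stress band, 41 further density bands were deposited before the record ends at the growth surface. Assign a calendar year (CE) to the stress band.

There are 41 density bands younger than the stress band.
41 − 11 false = 30 true density bands after the stress band.
Dividing by 2 density bands per year: 30 / 2 = 15 years.
Counting back 15 years from 2017 CE places the stress band in 2017 − 15 = 2002 CE.

2002 CE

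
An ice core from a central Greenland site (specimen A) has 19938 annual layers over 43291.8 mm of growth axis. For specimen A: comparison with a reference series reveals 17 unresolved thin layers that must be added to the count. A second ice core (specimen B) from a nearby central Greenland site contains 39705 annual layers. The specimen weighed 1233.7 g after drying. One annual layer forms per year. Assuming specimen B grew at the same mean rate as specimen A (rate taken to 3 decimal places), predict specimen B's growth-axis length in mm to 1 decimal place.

Specimen A: true annual layer count = 19938 + 17 = 19955.
A: Extension rate ≈ 43291.8 / 19955 = 2.169 mm/yr.
For B, 2.169 mm/year × 39705 years = 86120.1 mm.

86120.1 mm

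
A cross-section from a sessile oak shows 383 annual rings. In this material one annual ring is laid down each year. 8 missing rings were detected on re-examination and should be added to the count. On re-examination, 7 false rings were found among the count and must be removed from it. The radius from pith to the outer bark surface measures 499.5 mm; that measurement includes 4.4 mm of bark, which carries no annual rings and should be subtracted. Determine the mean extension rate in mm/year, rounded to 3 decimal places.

True annual ring count = 383 − 7 + 8 = 384.
Net length = 499.5 − 4.4 = 495.1 mm.
Mean rate = 495.1 mm / 384 years ≈ 1.289 mm/year.

1.289 mm/year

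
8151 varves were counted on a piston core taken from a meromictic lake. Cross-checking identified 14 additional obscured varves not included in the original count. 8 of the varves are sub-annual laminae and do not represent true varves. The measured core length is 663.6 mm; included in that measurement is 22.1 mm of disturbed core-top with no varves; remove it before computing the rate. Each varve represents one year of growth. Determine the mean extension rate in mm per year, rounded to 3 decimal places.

Correcting the raw count gives 8151 − 8 + 14 = 8157 true varves.
Removing the 22.1 mm offcut leaves 663.6 − 22.1 = 641.5 mm.
Mean rate = 641.5 mm / 8157 years ≈ 0.079 mm per year.

0.079 mm per year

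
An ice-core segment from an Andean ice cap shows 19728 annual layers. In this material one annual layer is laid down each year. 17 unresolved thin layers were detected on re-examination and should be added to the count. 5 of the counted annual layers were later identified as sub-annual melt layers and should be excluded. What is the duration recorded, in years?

Adjusted count: 19728 − 5 + 17 = 19740 annual layers.
At one annual layer per year, that is 19740 years.

19740 years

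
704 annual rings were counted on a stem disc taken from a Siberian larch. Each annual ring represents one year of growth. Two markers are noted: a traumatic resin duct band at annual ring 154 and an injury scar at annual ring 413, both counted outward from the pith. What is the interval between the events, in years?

259 years

Separation: 413 − 154 = 259 annual rings.
At one annual ring per year, 259 years elapsed between them.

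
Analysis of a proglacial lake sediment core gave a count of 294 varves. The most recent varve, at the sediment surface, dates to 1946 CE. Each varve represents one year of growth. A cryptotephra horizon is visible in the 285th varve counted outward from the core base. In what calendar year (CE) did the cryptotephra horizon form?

Between varve 285 and the sediment surface there are 294 − 285 = 9 varves.
The varve at the sediment surface is 1946 CE, so the cryptotephra horizon dates to 1946 − 9 = 1937 CE.

1937 CE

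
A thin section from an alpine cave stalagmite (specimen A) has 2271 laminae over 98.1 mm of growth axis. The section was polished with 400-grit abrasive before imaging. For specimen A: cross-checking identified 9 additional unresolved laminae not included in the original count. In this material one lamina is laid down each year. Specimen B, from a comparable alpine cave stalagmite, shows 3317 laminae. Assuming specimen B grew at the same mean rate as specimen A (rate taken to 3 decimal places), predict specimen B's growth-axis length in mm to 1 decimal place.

142.6 mm

Specimen A: after corrections the count is 2271 + 9 = 2280 laminae.
A: Mean rate = 98.1 mm / 2280 years ≈ 0.043 mm/yr.
B's length ≈ 0.043 × 3317 = 142.6 mm.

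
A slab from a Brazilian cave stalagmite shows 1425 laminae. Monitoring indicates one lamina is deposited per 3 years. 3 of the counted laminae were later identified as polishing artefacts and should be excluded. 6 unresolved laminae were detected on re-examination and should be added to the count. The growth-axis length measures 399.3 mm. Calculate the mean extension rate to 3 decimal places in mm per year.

0.093 mm per year

Adjusted count: 1425 − 3 + 6 = 1428 laminae.
1428 laminae at 3 years each span 1428 × 3 = 4284 years.
399.3 mm over 4284 years gives 399.3 / 4284 ≈ 0.093 mm per year.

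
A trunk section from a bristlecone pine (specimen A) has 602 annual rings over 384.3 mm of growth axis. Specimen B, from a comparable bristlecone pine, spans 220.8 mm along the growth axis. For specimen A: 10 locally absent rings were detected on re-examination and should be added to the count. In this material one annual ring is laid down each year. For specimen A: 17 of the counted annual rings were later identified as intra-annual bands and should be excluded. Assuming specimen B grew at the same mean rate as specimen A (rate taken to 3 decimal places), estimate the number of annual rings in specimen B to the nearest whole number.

342 annual rings

Specimen A: correcting the raw count gives 602 − 17 + 10 = 595 true annual rings.
A: Mean rate = 384.3 mm / 595 years ≈ 0.646 mm per year.
Specimen B: 220.8 mm / 0.646 mm per year = 341.80 years ≈ 342 annual rings.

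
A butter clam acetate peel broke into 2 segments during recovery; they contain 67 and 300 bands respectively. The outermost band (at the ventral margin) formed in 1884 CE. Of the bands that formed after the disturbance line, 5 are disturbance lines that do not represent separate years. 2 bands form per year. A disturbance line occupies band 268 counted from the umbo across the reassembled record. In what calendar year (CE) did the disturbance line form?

Total bands = 67 + 300 = 367.
The disturbance line sits at band 268 from the umbo, so 367 − 268 = 99 bands formed after it.
Removing the 5 false bands leaves 99 − 5 = 94 true bands beyond the disturbance line.
With 2 bands per year, 94 / 2 = 47 years.
The band at the ventral margin is 1884 CE, so the disturbance line dates to 1884 − 47 = 1837 CE.

1837 CE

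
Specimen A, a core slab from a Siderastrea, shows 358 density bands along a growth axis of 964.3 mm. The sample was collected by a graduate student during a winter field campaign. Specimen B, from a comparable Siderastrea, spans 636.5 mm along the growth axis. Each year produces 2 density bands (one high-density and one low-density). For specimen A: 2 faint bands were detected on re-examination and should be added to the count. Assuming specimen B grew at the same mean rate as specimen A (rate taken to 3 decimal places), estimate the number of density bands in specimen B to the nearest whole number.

238 density bands

Specimen A: true density band count = 358 + 2 = 360.
Specimen A: dividing by 2 density bands per year: 360 / 2 = 180 years.
A: 964.3 mm over 180 years gives 964.3 / 180 ≈ 5.357 mm per year.
For B, 636.5 / 5.357 = 118.82 years; at 2 density bands per year that is 118.82 × 2 ≈ 238 density bands.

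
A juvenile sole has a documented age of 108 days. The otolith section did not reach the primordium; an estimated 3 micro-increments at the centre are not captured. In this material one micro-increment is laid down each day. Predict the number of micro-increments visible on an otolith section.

At one micro-increment per day, 108 days correspond to 108 micro-increments.
Less the 3 uncaptured micro-increments: 108 − 3 = 105.

105 micro-increments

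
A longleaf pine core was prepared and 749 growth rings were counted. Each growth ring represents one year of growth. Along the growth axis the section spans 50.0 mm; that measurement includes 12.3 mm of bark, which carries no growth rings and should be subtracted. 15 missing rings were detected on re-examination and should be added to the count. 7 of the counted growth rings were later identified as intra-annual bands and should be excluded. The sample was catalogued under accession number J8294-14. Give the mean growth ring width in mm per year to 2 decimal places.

True growth ring count = 749 − 7 + 15 = 757.
Removing the 12.3 mm offcut leaves 50.0 − 12.3 = 37.7 mm.
37.7 mm over 757 years gives 37.7 / 757 ≈ 0.05 mm per year.

0.05 mm per year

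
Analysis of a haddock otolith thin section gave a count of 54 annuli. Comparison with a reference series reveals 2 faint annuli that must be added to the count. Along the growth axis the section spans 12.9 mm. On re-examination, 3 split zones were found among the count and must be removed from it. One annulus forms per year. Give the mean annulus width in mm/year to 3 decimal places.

0.243 mm/year

After corrections the count is 54 − 3 + 2 = 53 annuli.
12.9 mm over 53 years gives 12.9 / 53 ≈ 0.243 mm/year.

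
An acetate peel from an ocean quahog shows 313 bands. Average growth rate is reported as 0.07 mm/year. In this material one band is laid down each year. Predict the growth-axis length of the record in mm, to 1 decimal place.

21.9 mm

The record spans 313 years at 0.07 mm per year.
Predicted length = 0.07 mm/year × 313 years = 21.9 mm.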